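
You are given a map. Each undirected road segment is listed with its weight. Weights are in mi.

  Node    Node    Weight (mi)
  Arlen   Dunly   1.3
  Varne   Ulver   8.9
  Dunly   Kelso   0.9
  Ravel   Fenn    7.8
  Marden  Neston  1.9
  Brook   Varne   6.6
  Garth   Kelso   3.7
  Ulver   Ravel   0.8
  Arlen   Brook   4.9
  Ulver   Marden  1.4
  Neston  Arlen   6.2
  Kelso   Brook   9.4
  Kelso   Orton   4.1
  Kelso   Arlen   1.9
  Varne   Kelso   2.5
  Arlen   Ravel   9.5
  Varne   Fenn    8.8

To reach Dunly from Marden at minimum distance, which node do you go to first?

Compare a few routes:
Marden → Neston → Arlen → Dunly: 1.9+6.2+1.3 = 9.4
Marden → Neston → Arlen → Kelso → Dunly: 1.9+6.2+1.9+0.9 = 10.9
The minimum is 9.4 mi via Marden → Neston → Arlen → Dunly.
So from Marden the first move is to Neston.

Neston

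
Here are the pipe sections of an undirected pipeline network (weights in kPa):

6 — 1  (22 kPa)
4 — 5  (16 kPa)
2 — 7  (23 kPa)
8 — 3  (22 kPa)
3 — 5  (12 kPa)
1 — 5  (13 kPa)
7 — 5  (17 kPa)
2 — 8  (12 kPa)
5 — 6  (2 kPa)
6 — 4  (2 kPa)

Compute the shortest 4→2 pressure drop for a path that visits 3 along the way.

50 kPa

Best 4 to 3: 4 → 6 → 5 → 3 costing 16
Shortest 3→2: 3 → 8 → 2 = 34
Total via 3: 16 + 34 = 50 kPa.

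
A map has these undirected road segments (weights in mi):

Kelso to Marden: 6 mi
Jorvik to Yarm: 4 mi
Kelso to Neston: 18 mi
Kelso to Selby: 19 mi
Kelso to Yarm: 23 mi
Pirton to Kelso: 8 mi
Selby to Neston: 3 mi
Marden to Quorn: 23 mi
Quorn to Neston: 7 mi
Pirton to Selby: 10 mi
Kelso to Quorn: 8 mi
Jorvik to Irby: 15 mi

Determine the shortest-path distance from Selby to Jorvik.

Compare a few routes:
Selby - Kelso - Yarm - Jorvik: 19+23+4 = 46
Selby - Neston - Kelso - Yarm - Jorvik: 3+18+23+4 = 48
Selby - Pirton - Kelso - Yarm - Jorvik: 10+8+23+4 = 45
Cheapest is Selby - Pirton - Kelso - Yarm - Jorvik at 45 mi.

45 mi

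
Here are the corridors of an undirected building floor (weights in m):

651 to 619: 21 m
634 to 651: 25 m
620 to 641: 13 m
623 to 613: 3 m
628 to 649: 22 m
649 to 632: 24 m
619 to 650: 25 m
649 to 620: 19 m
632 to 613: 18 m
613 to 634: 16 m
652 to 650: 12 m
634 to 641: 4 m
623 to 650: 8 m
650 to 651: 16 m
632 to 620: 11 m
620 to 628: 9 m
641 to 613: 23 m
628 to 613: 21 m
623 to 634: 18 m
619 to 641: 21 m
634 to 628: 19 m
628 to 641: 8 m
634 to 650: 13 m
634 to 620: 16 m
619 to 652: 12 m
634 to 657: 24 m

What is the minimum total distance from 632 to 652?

Running Dijkstra from 632:
632: 0
620: 11  (via 632)
613: 18  (via 632)
628: 20  (via 620)
623: 21  (via 613)
649: 24  (via 632)
641: 24  (via 620)
634: 27  (via 620)
650: 29  (via 623)
652: 41  (via 650)
Shortest route: 632 → 613 → 623 → 650 → 652 = 41 m.

41 m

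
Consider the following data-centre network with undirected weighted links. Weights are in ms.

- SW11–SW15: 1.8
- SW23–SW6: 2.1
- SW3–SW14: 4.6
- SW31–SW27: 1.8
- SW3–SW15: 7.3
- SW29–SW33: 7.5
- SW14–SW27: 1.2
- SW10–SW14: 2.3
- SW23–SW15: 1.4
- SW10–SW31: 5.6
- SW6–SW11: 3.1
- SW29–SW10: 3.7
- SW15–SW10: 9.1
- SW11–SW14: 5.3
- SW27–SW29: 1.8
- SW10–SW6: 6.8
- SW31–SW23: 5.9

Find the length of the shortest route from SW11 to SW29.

8.3 ms

Running Dijkstra from SW11:
SW11: 0
SW15: 1.8  (via SW11)
SW6: 3.1  (via SW11)
SW23: 3.2  (via SW15)
SW14: 5.3  (via SW11)
SW27: 6.5  (via SW14)
SW10: 7.6  (via SW14)
SW29: 8.3  (via SW27)
Shortest route: SW11 → SW14 → SW27 → SW29 = 8.3 ms.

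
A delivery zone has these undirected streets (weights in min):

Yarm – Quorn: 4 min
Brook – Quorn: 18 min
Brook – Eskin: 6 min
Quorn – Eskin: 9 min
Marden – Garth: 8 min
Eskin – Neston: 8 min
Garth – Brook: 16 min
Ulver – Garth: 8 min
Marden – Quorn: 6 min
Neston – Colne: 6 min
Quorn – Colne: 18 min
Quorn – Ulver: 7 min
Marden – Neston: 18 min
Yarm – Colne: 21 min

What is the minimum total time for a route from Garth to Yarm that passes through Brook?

Shortest Garth→Brook: Garth → Brook = 16
Best Brook to Yarm: Brook → Eskin → Quorn → Yarm costing 19
Total via Brook: 16 + 19 = 35 min.

35 min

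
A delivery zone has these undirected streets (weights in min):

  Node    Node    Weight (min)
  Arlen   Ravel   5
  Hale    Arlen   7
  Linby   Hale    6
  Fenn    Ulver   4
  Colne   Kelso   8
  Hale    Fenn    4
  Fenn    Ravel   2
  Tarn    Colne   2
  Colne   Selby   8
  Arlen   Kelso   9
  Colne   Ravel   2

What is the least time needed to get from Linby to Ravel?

Shortest distances from Linby:
Linby: 0
Hale: 6  (via Linby)
Fenn: 10  (via Hale)
Ravel: 12  (via Fenn)
Shortest route: Linby → Hale → Fenn → Ravel = 12 min.

12 min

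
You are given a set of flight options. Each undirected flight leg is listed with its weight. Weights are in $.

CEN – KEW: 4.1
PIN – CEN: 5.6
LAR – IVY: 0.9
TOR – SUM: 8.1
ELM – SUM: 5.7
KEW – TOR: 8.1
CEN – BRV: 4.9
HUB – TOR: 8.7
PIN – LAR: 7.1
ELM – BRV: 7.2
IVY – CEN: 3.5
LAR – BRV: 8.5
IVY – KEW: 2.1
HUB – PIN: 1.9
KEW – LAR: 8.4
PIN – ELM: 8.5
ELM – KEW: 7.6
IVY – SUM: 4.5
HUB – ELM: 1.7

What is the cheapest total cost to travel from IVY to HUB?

Enumerating some paths:
IVY–LAR–PIN–HUB: 0.9+7.1+1.9 = 9.9
IVY–KEW–ELM–HUB: 2.1+7.6+1.7 = 11.4
IVY–CEN–PIN–HUB: 3.5+5.6+1.9 = 11
IVY–SUM–ELM–HUB: 4.5+5.7+1.7 = 11.9
Cheapest is IVY–LAR–PIN–HUB at $9.9.

$9.9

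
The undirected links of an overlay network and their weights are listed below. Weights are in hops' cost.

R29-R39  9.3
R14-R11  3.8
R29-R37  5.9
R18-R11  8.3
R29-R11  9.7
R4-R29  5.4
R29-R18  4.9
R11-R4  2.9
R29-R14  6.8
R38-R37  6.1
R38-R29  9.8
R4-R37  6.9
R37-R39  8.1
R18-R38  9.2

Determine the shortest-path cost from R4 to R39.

Candidate routes:
R4 - R37 - R39: 6.9+8.1 = 15
R4 - R29 - R39: 5.4+9.3 = 14.7
Cheapest is R4 - R29 - R39 at 14.7 hops' cost.

14.7 hops' cost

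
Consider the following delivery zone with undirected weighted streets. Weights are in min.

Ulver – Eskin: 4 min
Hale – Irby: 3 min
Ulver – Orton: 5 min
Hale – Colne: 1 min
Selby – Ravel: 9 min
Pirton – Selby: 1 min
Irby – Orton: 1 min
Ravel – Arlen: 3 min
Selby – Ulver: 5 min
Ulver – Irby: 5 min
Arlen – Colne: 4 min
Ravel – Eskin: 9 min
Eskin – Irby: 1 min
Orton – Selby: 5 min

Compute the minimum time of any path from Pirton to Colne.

Compare a few routes:
Pirton → Selby → Orton → Irby → Hale → Colne: 1+5+1+3+1 = 11
Pirton → Selby → Ulver → Eskin → Irby → Hale → Colne: 1+5+4+1+3+1 = 15
Cheapest is Pirton → Selby → Orton → Irby → Hale → Colne at 11 min.

11 min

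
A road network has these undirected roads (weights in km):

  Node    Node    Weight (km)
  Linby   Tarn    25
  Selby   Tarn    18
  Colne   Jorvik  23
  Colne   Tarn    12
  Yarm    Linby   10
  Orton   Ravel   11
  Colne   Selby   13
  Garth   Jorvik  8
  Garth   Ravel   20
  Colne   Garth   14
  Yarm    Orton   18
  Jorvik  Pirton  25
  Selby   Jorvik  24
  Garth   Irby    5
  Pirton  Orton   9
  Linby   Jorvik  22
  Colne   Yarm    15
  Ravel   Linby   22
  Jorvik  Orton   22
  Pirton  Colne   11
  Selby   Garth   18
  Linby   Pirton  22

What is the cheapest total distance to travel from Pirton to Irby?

30 km

Compare a few routes:
Pirton → Orton → Jorvik → Garth → Irby: 9+22+8+5 = 44
Pirton → Jorvik → Garth → Irby: 25+8+5 = 38
Pirton → Colne → Garth → Irby: 11+14+5 = 30
The minimum is 30 km via Pirton → Colne → Garth → Irby.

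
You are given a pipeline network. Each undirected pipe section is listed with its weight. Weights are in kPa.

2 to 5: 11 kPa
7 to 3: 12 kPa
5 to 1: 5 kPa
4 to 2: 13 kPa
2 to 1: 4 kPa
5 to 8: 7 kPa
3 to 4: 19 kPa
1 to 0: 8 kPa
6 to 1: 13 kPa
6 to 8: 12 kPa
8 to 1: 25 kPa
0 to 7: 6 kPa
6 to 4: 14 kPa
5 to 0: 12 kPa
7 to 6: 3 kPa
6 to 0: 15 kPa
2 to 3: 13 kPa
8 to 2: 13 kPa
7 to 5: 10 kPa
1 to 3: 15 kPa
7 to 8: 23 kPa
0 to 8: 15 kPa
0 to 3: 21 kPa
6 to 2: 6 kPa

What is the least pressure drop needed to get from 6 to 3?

15 kPa

Enumerating some paths:
6 → 7 → 3: 3+12 = 15
6 → 2 → 1 → 3: 6+4+15 = 25
6 → 2 → 3: 6+13 = 19
Cheapest is 6 → 7 → 3 at 15 kPa.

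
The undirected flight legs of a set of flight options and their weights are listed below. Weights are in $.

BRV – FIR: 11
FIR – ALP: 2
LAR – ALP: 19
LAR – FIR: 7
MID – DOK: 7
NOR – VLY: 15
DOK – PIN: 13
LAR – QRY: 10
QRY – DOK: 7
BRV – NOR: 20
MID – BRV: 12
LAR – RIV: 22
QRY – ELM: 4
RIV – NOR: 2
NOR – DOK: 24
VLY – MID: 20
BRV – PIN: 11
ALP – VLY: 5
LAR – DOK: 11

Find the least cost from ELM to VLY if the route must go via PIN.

$53

Shortest ELM→PIN: ELM → QRY → DOK → PIN = 24
Best PIN to VLY: PIN → BRV → FIR → ALP → VLY costing 29
Total via PIN: 24 + 29 = $53.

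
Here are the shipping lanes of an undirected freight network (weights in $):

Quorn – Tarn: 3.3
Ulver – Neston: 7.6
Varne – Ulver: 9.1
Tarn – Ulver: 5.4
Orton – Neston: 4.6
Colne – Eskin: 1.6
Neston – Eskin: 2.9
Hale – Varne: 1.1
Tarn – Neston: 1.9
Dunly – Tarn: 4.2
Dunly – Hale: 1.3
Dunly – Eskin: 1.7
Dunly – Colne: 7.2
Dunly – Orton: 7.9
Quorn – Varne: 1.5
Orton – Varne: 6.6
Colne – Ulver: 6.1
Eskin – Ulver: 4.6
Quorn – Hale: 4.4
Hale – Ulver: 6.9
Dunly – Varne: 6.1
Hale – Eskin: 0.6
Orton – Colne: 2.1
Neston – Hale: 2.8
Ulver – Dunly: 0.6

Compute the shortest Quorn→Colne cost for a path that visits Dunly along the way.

Best Quorn to Dunly: Quorn–Varne–Hale–Dunly costing 3.9
Shortest Dunly→Colne: Dunly–Eskin–Colne = 3.3
Total via Dunly: 3.9 + 3.3 = $7.2.

$7.2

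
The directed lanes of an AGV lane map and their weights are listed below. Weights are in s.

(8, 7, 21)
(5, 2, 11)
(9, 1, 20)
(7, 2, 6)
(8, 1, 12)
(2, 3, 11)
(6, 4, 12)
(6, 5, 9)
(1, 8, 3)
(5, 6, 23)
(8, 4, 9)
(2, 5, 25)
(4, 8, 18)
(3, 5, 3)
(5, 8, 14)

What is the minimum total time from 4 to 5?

Enumerating some paths:
4 → 8 → 7 → 2 → 3 → 5: 18+21+6+11+3 = 59
4 → 8 → 7 → 2 → 5: 18+21+6+25 = 70
The minimum is 59 s via 4 → 8 → 7 → 2 → 3 → 5.

59 s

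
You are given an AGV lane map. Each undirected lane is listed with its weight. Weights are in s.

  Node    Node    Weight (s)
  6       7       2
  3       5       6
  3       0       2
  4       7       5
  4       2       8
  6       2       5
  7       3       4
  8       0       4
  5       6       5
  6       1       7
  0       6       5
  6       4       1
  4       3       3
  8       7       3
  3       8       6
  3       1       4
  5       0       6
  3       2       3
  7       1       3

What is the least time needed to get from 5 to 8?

Enumerating some paths:
5 → 3 → 0 → 8: 6+2+4 = 12
5 → 0 → 8: 6+4 = 10
Cheapest is 5 → 0 → 8 at 10 s.

10 s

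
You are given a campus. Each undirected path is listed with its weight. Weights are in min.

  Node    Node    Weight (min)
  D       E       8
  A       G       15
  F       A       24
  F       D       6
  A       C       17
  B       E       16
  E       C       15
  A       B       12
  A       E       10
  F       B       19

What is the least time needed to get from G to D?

Enumerating some paths:
G–A–B–E–D: 15+12+16+8 = 51
G–A–B–F–D: 15+12+19+6 = 52
G–A–E–D: 15+10+8 = 33
G–A–F–D: 15+24+6 = 45
The minimum is 33 min via G–A–E–D.

33 min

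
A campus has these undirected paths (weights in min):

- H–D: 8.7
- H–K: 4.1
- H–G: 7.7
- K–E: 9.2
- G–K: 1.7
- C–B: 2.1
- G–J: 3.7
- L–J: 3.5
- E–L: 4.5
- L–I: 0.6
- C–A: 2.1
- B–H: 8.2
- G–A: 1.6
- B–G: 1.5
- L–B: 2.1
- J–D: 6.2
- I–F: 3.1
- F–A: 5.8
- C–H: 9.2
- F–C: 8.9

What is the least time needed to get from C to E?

Settle nodes by increasing distance from C:
C: 0
A: 2.1  (via C)
B: 2.1  (via C)
G: 3.6  (via B)
L: 4.2  (via B)
I: 4.8  (via L)
K: 5.3  (via G)
J: 7.3  (via G)
F: 7.9  (via A)
E: 8.7  (via L)
Shortest route: C → B → L → E = 8.7 min.

8.7 min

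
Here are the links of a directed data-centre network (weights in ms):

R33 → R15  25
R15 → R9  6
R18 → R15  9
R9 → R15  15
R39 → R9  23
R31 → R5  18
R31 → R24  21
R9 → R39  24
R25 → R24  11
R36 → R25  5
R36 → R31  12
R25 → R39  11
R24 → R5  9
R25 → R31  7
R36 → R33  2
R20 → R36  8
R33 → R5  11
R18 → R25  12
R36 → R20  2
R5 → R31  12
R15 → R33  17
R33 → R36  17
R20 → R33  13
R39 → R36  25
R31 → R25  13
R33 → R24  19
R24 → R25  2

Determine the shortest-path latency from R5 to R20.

Running Dijkstra from R5:
R5: 0
R31: 12  (via R5)
R25: 25  (via R31)
R24: 33  (via R31)
R39: 36  (via R25)
R9: 59  (via R39)
R36: 61  (via R39)
R20: 63  (via R36)
Shortest route: R5 → R31 → R25 → R39 → R36 → R20 = 63 ms.

63 ms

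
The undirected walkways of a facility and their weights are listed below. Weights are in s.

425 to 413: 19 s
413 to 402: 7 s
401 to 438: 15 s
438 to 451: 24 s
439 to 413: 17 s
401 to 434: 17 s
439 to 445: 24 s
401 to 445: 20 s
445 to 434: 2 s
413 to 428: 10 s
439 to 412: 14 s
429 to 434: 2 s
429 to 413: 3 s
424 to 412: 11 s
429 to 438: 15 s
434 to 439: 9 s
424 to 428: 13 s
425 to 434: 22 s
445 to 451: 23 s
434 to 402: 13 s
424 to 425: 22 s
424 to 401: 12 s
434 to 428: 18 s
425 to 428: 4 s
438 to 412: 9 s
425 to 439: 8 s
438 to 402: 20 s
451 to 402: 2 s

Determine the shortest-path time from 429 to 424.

26 s

Shortest distances from 429:
429: 0
434: 2  (via 429)
413: 3  (via 429)
445: 4  (via 434)
402: 10  (via 413)
439: 11  (via 434)
451: 12  (via 402)
428: 13  (via 413)
438: 15  (via 429)
425: 17  (via 428)
401: 19  (via 434)
412: 24  (via 438)
424: 26  (via 428)
Shortest route: 429–413–428–424 = 26 s.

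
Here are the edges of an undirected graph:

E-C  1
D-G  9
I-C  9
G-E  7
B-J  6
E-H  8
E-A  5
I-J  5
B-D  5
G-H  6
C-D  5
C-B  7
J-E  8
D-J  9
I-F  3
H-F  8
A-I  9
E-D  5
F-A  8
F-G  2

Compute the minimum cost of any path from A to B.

13

Compare a few routes:
A–E–D–B: 5+5+5 = 15
A–E–C–B: 5+1+7 = 13
A–E–C–D–B: 5+1+5+5 = 16
The minimum is 13 via A–E–C–B.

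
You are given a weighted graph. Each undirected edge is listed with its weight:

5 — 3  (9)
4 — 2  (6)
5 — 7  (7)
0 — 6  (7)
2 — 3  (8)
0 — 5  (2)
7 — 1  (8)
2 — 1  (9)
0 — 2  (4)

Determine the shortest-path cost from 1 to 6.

Settle nodes by increasing distance from 1:
1: 0
7: 8  (via 1)
2: 9  (via 1)
0: 13  (via 2)
4: 15  (via 2)
5: 15  (via 7)
3: 17  (via 2)
6: 20  (via 0)
Shortest route: 1–2–0–6 = 20.

20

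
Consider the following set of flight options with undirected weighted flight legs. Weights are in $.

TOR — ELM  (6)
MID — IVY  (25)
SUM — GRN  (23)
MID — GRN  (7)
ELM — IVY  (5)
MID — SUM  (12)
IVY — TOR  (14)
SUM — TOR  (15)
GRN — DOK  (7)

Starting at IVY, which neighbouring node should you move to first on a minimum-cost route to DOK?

MID

Compare a few routes:
IVY → TOR → SUM → MID → GRN → DOK: 14+15+12+7+7 = 55
IVY → ELM → TOR → SUM → MID → GRN → DOK: 5+6+15+12+7+7 = 52
IVY → MID → GRN → DOK: 25+7+7 = 39
Cheapest is IVY → MID → GRN → DOK at $39.
So from IVY the first move is to MID.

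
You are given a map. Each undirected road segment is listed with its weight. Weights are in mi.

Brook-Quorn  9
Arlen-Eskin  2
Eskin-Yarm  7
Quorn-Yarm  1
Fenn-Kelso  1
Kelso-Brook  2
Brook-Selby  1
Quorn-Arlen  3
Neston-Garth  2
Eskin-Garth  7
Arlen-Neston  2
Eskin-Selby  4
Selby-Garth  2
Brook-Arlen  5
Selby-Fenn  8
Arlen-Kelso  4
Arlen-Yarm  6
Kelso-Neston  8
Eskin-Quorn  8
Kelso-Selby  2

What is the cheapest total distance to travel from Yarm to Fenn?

9 mi

Candidate routes:
Yarm–Quorn–Arlen–Kelso–Fenn: 1+3+4+1 = 9
Yarm–Quorn–Arlen–Eskin–Selby–Kelso–Fenn: 1+3+2+4+2+1 = 13
Yarm–Quorn–Arlen–Brook–Kelso–Fenn: 1+3+5+2+1 = 12
Yarm–Arlen–Kelso–Fenn: 6+4+1 = 11
Cheapest is Yarm–Quorn–Arlen–Kelso–Fenn at 9 mi.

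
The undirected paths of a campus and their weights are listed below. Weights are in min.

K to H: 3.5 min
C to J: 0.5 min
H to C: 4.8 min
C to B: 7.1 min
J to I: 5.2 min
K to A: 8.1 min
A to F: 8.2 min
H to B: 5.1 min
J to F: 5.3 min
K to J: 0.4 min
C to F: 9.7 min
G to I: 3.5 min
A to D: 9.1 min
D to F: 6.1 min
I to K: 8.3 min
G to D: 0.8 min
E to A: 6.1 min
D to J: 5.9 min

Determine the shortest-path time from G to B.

14.3 min

Settle nodes by increasing distance from G:
G: 0
D: 0.8  (via G)
I: 3.5  (via G)
J: 6.7  (via D)
F: 6.9  (via D)
K: 7.1  (via J)
C: 7.2  (via J)
A: 9.9  (via D)
H: 10.6  (via K)
B: 14.3  (via C)
Shortest route: G → D → J → C → B = 14.3 min.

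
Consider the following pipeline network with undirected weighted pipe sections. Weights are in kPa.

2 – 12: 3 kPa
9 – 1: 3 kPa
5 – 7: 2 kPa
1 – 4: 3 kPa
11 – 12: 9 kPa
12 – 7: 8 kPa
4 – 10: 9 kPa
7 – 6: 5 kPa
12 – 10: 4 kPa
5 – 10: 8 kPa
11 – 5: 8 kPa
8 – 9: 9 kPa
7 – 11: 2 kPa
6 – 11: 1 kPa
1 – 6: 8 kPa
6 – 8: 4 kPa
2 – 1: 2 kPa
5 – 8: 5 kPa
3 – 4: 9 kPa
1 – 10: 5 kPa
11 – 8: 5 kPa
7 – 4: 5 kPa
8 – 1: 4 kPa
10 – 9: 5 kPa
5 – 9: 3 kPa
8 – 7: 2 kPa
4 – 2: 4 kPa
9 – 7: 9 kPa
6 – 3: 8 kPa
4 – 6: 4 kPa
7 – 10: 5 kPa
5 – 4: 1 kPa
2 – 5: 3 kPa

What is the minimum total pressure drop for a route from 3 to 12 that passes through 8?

21 kPa

Shortest 3→8: 3–6–8 = 12
Best 8 to 12: 8–1–2–12 costing 9
Total via 8: 12 + 9 = 21 kPa.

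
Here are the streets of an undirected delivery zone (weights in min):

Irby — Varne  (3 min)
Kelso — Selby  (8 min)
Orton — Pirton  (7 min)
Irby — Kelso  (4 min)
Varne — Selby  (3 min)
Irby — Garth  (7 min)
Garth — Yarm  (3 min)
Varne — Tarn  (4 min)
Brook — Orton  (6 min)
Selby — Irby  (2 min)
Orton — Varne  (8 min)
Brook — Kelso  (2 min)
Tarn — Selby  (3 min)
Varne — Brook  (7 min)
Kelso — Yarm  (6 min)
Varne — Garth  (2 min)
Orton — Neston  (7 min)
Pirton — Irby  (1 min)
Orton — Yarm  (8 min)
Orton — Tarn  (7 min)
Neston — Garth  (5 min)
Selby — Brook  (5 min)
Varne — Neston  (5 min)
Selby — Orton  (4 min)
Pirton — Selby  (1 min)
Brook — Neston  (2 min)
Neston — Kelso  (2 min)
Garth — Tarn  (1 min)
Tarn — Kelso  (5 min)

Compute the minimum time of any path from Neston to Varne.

Running Dijkstra from Neston:
Neston: 0
Brook: 2  (via Neston)
Kelso: 2  (via Neston)
Varne: 5  (via Neston)
Shortest route: Neston–Varne = 5 min.

5 min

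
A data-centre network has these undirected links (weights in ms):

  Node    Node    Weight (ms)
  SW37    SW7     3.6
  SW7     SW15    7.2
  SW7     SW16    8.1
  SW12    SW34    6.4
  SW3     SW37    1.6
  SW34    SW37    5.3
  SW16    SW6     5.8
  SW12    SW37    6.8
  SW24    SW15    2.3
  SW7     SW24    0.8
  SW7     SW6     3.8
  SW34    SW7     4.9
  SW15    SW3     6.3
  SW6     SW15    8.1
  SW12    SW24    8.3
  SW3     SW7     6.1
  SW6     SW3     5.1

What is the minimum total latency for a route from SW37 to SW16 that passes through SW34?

Shortest SW37→SW34: SW37 → SW34 = 5.3
Best SW34 to SW16: SW34 → SW7 → SW16 costing 13
Total via SW34: 5.3 + 13 = 18.3 ms.

18.3 ms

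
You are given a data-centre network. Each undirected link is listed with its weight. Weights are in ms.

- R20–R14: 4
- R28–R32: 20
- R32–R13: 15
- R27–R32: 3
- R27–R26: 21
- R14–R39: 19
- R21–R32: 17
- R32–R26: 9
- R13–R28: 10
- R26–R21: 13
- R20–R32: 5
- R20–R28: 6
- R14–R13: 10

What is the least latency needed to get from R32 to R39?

Shortest distances from R32:
R32: 0
R27: 3  (via R32)
R20: 5  (via R32)
R14: 9  (via R20)
R26: 9  (via R32)
R28: 11  (via R20)
R13: 15  (via R32)
R21: 17  (via R32)
R39: 28  (via R14)
Shortest route: R32 → R20 → R14 → R39 = 28 ms.

28 ms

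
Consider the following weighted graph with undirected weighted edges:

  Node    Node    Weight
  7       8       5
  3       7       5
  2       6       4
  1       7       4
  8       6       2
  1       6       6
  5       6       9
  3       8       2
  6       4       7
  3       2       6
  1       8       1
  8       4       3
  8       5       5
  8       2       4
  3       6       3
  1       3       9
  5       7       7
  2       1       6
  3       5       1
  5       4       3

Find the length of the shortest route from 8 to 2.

4

Settle nodes by increasing distance from 8:
8: 0
1: 1  (via 8)
3: 2  (via 8)
6: 2  (via 8)
4: 3  (via 8)
5: 3  (via 3)
2: 4  (via 8)
Shortest route: 8 → 2 = 4.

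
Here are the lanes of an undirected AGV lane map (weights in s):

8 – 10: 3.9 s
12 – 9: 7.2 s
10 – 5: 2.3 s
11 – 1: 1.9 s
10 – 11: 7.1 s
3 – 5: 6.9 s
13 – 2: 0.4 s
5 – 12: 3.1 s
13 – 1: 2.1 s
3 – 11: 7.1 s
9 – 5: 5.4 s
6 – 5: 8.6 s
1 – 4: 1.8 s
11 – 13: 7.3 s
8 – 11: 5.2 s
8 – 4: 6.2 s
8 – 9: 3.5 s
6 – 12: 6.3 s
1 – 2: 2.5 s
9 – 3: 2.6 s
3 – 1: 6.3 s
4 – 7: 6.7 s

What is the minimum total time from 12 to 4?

Candidate routes:
12–5–10–11–1–4: 3.1+2.3+7.1+1.9+1.8 = 16.2
12–9–3–1–4: 7.2+2.6+6.3+1.8 = 17.9
12–5–10–8–4: 3.1+2.3+3.9+6.2 = 15.5
12–9–8–4: 7.2+3.5+6.2 = 16.9
Cheapest is 12–5–10–8–4 at 15.5 s.

15.5 s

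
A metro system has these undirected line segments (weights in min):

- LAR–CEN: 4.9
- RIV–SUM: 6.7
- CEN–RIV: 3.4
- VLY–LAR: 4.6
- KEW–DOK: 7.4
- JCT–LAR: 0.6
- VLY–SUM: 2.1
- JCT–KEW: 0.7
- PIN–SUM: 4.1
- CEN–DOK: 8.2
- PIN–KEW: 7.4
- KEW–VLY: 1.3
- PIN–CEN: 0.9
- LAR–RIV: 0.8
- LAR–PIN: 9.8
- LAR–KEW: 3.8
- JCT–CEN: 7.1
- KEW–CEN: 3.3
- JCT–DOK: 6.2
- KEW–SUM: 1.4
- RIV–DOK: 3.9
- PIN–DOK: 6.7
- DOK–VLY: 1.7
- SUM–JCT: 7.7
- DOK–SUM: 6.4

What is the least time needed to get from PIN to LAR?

5.1 min

Candidate routes:
PIN - CEN - RIV - LAR: 0.9+3.4+0.8 = 5.1
PIN - CEN - LAR: 0.9+4.9 = 5.8
PIN - CEN - KEW - JCT - LAR: 0.9+3.3+0.7+0.6 = 5.5
Cheapest is PIN - CEN - RIV - LAR at 5.1 min.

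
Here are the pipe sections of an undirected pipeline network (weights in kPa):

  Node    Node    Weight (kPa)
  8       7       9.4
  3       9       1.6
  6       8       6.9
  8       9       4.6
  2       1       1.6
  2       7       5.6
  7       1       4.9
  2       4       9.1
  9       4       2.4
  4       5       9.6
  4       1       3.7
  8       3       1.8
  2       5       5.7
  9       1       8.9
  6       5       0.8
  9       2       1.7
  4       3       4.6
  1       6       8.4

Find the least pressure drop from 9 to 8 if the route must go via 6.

15.1 kPa

Shortest 9→6: 9 → 2 → 5 → 6 = 8.2
Best 6 to 8: 6 → 8 costing 6.9
Total via 6: 8.2 + 6.9 = 15.1 kPa.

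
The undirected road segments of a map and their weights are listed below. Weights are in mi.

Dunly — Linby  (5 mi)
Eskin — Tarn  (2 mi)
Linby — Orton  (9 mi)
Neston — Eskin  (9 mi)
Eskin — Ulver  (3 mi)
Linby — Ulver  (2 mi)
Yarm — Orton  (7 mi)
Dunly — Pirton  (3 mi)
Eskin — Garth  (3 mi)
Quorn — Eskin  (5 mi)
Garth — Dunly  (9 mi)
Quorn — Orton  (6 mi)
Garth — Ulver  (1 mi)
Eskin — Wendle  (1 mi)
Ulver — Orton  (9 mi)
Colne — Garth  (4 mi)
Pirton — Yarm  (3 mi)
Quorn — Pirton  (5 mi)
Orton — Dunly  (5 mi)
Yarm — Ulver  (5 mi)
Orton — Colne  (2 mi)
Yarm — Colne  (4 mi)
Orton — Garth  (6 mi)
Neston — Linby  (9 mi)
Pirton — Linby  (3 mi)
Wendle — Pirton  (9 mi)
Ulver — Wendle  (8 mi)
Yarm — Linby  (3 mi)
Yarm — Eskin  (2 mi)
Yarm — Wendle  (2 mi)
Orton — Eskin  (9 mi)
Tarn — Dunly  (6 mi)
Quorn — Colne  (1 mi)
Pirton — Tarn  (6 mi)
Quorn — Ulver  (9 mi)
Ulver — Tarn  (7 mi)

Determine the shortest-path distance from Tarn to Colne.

8 mi

Settle nodes by increasing distance from Tarn:
Tarn: 0
Eskin: 2  (via Tarn)
Wendle: 3  (via Eskin)
Yarm: 4  (via Eskin)
Garth: 5  (via Eskin)
Ulver: 5  (via Eskin)
Pirton: 6  (via Tarn)
Dunly: 6  (via Tarn)
Linby: 7  (via Yarm)
Quorn: 7  (via Eskin)
Colne: 8  (via Yarm)
Shortest route: Tarn → Eskin → Yarm → Colne = 8 mi.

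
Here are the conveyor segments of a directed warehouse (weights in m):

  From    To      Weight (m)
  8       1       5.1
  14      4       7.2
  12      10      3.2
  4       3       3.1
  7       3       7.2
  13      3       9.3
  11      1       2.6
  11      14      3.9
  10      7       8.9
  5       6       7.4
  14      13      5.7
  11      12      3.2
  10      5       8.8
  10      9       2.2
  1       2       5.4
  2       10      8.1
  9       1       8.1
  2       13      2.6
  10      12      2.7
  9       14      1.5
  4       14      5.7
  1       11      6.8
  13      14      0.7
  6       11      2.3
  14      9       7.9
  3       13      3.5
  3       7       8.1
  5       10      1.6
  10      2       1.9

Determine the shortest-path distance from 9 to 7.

19.9 m

Enumerating some paths:
9 - 1 - 2 - 10 - 7: 8.1+5.4+8.1+8.9 = 30.5
9 - 1 - 11 - 12 - 10 - 7: 8.1+6.8+3.2+3.2+8.9 = 30.2
9 - 14 - 4 - 3 - 7: 1.5+7.2+3.1+8.1 = 19.9
9 - 14 - 13 - 3 - 7: 1.5+5.7+9.3+8.1 = 24.6
The minimum is 19.9 m via 9 - 14 - 4 - 3 - 7.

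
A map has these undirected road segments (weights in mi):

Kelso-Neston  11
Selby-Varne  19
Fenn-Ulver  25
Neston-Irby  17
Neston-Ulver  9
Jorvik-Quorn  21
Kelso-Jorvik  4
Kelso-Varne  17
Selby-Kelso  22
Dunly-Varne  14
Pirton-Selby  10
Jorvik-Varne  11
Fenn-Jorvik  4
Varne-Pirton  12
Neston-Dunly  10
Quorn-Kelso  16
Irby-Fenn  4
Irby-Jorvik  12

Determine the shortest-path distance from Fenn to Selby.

30 mi

Enumerating some paths:
Fenn–Jorvik–Varne–Pirton–Selby: 4+11+12+10 = 37
Fenn–Jorvik–Kelso–Selby: 4+4+22 = 30
Fenn–Jorvik–Varne–Selby: 4+11+19 = 34
Cheapest is Fenn–Jorvik–Kelso–Selby at 30 mi.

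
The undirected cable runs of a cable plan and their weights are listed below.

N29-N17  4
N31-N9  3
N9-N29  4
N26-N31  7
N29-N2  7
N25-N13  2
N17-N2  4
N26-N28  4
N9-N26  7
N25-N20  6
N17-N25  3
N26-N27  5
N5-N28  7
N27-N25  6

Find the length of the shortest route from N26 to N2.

Running Dijkstra from N26:
N26: 0
N28: 4  (via N26)
N27: 5  (via N26)
N9: 7  (via N26)
N31: 7  (via N26)
N5: 11  (via N28)
N29: 11  (via N9)
N25: 11  (via N27)
N13: 13  (via N25)
N17: 14  (via N25)
N20: 17  (via N25)
N2: 18  (via N29)
Shortest route: N26 → N9 → N29 → N2 = 18.

18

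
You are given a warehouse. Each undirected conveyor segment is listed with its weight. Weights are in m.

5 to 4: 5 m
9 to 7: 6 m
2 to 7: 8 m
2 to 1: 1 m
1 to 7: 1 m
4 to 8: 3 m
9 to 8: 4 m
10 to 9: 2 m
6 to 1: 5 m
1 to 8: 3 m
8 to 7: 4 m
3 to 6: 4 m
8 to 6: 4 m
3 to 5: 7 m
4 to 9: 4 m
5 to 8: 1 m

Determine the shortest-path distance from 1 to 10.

Settle nodes by increasing distance from 1:
1: 0
2: 1  (via 1)
7: 1  (via 1)
8: 3  (via 1)
5: 4  (via 8)
6: 5  (via 1)
4: 6  (via 8)
9: 7  (via 7)
3: 9  (via 6)
10: 9  (via 9)
Shortest route: 1–7–9–10 = 9 m.

9 m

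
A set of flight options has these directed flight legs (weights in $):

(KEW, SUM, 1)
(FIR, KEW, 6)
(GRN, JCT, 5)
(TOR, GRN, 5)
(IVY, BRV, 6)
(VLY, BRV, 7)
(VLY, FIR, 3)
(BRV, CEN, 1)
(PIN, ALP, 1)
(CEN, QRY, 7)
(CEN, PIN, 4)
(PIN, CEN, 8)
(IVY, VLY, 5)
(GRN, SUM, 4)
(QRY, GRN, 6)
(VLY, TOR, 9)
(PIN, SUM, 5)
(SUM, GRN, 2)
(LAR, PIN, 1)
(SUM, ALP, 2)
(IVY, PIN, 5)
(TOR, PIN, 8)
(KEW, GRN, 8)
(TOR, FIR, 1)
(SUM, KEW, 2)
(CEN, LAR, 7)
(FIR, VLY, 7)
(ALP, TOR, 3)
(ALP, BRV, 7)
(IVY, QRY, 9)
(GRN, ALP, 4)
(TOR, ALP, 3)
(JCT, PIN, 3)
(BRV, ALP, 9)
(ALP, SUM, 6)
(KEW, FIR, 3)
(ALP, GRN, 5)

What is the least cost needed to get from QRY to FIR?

$14

Candidate routes:
QRY - GRN - ALP - TOR - FIR: 6+4+3+1 = 14
QRY - GRN - SUM - KEW - FIR: 6+4+2+3 = 15
Cheapest is QRY - GRN - ALP - TOR - FIR at $14.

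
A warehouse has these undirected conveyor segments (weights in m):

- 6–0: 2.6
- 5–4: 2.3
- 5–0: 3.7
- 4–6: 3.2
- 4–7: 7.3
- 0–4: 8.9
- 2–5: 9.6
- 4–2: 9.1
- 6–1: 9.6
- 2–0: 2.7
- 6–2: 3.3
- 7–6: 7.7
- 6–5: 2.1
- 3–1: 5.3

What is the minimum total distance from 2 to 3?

18.2 m

Shortest distances from 2:
2: 0
0: 2.7  (via 2)
6: 3.3  (via 2)
5: 5.4  (via 6)
4: 6.5  (via 6)
7: 11  (via 6)
1: 12.9  (via 6)
3: 18.2  (via 1)
Shortest route: 2 → 6 → 1 → 3 = 18.2 m.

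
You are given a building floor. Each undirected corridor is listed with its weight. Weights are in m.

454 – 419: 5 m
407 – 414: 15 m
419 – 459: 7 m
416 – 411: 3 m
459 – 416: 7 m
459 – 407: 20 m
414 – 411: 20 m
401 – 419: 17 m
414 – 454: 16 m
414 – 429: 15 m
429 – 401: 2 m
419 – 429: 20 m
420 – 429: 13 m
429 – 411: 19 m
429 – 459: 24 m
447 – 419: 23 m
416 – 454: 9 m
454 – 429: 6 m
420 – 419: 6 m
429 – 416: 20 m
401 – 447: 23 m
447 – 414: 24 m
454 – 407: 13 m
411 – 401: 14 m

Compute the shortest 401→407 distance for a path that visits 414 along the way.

Best 401 to 414: 401–429–414 costing 17
Shortest 414→407: 414–407 = 15
Total via 414: 17 + 15 = 32 m.

32 m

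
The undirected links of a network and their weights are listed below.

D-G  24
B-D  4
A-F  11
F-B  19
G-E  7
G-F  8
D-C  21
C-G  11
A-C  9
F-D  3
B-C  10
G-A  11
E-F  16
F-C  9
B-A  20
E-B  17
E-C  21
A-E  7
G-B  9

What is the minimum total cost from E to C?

Compare a few routes:
E → A → C: 7+9 = 16
E → G → C: 7+11 = 18
E → C: 21 = 21
The minimum is 16 via E → A → C.

16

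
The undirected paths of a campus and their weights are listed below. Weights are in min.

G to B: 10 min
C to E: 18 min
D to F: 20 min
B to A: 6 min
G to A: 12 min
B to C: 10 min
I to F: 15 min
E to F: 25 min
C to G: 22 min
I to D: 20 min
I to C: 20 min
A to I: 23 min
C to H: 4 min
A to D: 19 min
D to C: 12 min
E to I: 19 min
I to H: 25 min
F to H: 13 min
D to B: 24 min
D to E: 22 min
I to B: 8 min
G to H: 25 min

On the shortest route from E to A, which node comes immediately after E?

Enumerating some paths:
E → C → B → A: 18+10+6 = 34
E → I → B → A: 19+8+6 = 33
The minimum is 33 min via E → I → B → A.
So from E the first move is to I.

I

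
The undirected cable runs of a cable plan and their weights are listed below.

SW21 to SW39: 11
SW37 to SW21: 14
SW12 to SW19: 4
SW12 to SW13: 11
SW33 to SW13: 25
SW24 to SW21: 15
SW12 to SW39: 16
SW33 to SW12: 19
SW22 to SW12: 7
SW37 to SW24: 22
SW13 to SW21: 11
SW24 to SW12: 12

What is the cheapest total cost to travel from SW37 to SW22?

Candidate routes:
SW37 → SW21 → SW13 → SW12 → SW22: 14+11+11+7 = 43
SW37 → SW21 → SW24 → SW12 → SW22: 14+15+12+7 = 48
SW37 → SW24 → SW12 → SW22: 22+12+7 = 41
Cheapest is SW37 → SW24 → SW12 → SW22 at 41.

41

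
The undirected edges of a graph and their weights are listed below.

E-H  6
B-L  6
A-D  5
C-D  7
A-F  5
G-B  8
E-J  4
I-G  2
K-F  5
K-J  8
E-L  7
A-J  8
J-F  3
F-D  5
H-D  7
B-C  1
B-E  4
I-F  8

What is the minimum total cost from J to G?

13

Running Dijkstra from J:
J: 0
F: 3  (via J)
E: 4  (via J)
A: 8  (via J)
B: 8  (via E)
D: 8  (via F)
K: 8  (via J)
C: 9  (via B)
H: 10  (via E)
I: 11  (via F)
L: 11  (via E)
G: 13  (via I)
Shortest route: J → F → I → G = 13.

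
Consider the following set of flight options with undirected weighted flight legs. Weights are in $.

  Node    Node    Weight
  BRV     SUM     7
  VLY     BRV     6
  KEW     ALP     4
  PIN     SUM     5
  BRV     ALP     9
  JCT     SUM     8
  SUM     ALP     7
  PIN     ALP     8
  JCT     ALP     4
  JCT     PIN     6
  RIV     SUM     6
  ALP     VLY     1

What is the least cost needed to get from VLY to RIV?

Candidate routes:
VLY → ALP → SUM → RIV: 1+7+6 = 14
VLY → BRV → SUM → RIV: 6+7+6 = 19
VLY → ALP → JCT → SUM → RIV: 1+4+8+6 = 19
The minimum is $14 via VLY → ALP → SUM → RIV.

$14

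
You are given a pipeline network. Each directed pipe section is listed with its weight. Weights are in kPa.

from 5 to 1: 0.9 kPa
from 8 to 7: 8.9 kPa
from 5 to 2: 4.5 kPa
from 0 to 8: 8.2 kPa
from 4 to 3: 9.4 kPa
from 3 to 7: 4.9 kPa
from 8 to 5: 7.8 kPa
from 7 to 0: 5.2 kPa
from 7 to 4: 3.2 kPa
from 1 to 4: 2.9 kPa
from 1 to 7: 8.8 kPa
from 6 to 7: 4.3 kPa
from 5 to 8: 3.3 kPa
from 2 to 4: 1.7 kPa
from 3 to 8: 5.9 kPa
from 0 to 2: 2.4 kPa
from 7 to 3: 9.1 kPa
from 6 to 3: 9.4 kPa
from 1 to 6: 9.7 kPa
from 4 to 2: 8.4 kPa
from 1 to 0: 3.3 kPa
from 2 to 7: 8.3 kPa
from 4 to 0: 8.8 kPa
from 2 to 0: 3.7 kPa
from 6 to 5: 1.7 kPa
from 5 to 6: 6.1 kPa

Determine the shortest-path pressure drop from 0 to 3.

Settle nodes by increasing distance from 0:
0: 0
2: 2.4  (via 0)
4: 4.1  (via 2)
8: 8.2  (via 0)
7: 10.7  (via 2)
3: 13.5  (via 4)
Shortest route: 0–2–4–3 = 13.5 kPa.

13.5 kPa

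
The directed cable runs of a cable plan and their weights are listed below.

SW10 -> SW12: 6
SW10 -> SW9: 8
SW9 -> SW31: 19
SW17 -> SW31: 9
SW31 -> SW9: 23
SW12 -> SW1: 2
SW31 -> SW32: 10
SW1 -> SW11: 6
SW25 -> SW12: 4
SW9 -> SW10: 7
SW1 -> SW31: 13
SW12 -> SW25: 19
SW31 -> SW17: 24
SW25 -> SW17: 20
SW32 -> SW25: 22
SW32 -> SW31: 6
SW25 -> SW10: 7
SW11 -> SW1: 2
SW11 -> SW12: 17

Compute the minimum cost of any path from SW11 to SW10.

Candidate routes:
SW11 → SW1 → SW31 → SW32 → SW25 → SW10: 2+13+10+22+7 = 54
SW11 → SW12 → SW25 → SW10: 17+19+7 = 43
SW11 → SW1 → SW31 → SW9 → SW10: 2+13+23+7 = 45
The minimum is 43 via SW11 → SW12 → SW25 → SW10.

43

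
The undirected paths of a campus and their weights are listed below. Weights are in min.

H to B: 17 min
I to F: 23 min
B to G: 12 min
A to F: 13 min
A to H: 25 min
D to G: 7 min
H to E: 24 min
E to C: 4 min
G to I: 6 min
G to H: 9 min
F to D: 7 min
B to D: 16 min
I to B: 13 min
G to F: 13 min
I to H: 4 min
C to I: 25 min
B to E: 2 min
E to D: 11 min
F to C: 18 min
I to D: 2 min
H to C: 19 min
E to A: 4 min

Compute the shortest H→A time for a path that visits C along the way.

Shortest H→C: H → C = 19
Best C to A: C → E → A costing 8
Total via C: 19 + 8 = 27 min.

27 min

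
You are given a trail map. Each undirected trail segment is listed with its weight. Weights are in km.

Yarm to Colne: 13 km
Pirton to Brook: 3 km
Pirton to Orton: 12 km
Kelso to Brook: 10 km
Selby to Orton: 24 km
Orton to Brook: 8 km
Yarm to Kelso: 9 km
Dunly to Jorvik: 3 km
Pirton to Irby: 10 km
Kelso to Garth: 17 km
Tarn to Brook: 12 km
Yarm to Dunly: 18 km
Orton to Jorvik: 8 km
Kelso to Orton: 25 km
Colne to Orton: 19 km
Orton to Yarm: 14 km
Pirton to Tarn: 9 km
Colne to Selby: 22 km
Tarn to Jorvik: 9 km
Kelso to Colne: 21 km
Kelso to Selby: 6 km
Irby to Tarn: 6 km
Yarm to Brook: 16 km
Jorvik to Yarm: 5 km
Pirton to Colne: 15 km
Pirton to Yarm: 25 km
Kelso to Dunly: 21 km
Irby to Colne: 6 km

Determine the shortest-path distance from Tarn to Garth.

Enumerating some paths:
Tarn - Irby - Pirton - Brook - Kelso - Garth: 6+10+3+10+17 = 46
Tarn - Jorvik - Dunly - Kelso - Garth: 9+3+21+17 = 50
Tarn - Jorvik - Yarm - Kelso - Garth: 9+5+9+17 = 40
Tarn - Brook - Kelso - Garth: 12+10+17 = 39
Cheapest is Tarn - Brook - Kelso - Garth at 39 km.

39 km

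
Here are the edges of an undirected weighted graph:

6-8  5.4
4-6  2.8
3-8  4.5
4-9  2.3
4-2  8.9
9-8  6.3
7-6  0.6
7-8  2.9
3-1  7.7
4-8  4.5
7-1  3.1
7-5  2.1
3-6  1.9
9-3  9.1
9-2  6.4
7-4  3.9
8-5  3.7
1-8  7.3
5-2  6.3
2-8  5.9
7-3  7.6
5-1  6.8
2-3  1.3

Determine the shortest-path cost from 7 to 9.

5.7

Shortest distances from 7:
7: 0
6: 0.6  (via 7)
5: 2.1  (via 7)
3: 2.5  (via 6)
8: 2.9  (via 7)
1: 3.1  (via 7)
4: 3.4  (via 6)
2: 3.8  (via 3)
9: 5.7  (via 4)
Shortest route: 7 → 6 → 4 → 9 = 5.7.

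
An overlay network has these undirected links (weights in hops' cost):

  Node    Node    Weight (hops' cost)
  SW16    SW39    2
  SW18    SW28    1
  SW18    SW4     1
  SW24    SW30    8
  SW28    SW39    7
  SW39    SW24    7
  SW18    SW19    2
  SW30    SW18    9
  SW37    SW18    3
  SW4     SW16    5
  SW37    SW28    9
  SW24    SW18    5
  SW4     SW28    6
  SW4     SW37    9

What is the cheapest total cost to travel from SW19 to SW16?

Enumerating some paths:
SW19 → SW18 → SW4 → SW16: 2+1+5 = 8
SW19 → SW18 → SW28 → SW39 → SW16: 2+1+7+2 = 12
SW19 → SW18 → SW28 → SW4 → SW16: 2+1+6+5 = 14
Cheapest is SW19 → SW18 → SW4 → SW16 at 8 hops' cost.

8 hops' cost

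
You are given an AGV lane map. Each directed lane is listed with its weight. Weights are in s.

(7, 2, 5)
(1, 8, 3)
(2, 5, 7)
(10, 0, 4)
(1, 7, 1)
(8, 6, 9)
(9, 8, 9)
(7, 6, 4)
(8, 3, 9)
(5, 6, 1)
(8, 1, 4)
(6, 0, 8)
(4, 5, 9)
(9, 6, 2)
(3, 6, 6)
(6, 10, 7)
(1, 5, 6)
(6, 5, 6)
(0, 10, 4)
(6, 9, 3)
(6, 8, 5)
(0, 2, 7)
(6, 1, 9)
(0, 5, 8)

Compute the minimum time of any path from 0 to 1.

18 s

Candidate routes:
0 → 2 → 5 → 6 → 8 → 1: 7+7+1+5+4 = 24
0 → 5 → 6 → 1: 8+1+9 = 18
0 → 2 → 5 → 6 → 1: 7+7+1+9 = 24
The minimum is 18 s via 0 → 5 → 6 → 1.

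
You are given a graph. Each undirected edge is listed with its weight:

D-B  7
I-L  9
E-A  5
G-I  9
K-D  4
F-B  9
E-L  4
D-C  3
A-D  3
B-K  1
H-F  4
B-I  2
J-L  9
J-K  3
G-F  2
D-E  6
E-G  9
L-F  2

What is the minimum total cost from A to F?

11

Candidate routes:
A → E → L → F: 5+4+2 = 11
A → E → G → F: 5+9+2 = 16
A → D → E → L → F: 3+6+4+2 = 15
Cheapest is A → E → L → F at 11.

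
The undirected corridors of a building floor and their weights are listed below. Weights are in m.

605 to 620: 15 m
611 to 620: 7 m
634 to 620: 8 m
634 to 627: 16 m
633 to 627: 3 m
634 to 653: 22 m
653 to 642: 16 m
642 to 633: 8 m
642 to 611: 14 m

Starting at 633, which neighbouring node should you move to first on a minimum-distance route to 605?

627

Candidate routes:
633 - 642 - 611 - 620 - 605: 8+14+7+15 = 44
633 - 627 - 634 - 620 - 605: 3+16+8+15 = 42
Cheapest is 633 - 627 - 634 - 620 - 605 at 42 m.
So from 633 the first move is to 627.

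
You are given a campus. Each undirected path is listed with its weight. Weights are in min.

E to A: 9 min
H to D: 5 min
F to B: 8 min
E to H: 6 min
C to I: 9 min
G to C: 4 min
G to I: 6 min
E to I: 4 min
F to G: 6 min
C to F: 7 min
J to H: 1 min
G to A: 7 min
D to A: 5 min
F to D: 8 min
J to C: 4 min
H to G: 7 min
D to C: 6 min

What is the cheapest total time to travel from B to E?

Candidate routes:
B - F - C - J - H - E: 8+7+4+1+6 = 26
B - F - G - I - E: 8+6+6+4 = 24
The minimum is 24 min via B - F - G - I - E.

24 min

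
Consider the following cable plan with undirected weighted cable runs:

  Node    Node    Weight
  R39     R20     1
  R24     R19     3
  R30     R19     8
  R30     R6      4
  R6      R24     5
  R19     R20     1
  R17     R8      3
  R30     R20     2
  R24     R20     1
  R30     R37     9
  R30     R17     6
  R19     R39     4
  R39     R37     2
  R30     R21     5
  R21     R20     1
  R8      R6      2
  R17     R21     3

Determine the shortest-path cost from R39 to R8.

Settle nodes by increasing distance from R39:
R39: 0
R20: 1  (via R39)
R24: 2  (via R20)
R37: 2  (via R39)
R21: 2  (via R20)
R19: 2  (via R20)
R30: 3  (via R20)
R17: 5  (via R21)
R6: 7  (via R24)
R8: 8  (via R17)
Shortest route: R39 → R20 → R21 → R17 → R8 = 8.

8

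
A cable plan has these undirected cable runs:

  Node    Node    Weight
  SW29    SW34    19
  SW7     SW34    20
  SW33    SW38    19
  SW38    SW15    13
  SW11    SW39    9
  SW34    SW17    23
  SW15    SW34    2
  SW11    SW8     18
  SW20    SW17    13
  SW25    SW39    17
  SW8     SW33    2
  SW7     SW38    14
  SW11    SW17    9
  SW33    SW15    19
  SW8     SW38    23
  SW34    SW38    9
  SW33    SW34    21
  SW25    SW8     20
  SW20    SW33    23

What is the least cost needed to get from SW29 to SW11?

51

Enumerating some paths:
SW29–SW34–SW15–SW33–SW8–SW11: 19+2+19+2+18 = 60
SW29–SW34–SW17–SW11: 19+23+9 = 51
SW29–SW34–SW33–SW8–SW11: 19+21+2+18 = 60
The minimum is 51 via SW29–SW34–SW17–SW11.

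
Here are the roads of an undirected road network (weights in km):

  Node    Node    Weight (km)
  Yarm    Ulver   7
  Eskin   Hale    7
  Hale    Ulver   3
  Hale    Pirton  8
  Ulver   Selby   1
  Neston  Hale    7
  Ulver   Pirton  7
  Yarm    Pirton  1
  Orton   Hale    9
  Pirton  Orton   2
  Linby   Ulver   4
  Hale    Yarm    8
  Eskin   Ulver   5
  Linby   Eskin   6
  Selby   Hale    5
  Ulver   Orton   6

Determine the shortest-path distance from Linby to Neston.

Enumerating some paths:
Linby - Ulver - Hale - Neston: 4+3+7 = 14
Linby - Eskin - Hale - Neston: 6+7+7 = 20
Linby - Eskin - Ulver - Hale - Neston: 6+5+3+7 = 21
Linby - Ulver - Selby - Hale - Neston: 4+1+5+7 = 17
Cheapest is Linby - Ulver - Hale - Neston at 14 km.

14 km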